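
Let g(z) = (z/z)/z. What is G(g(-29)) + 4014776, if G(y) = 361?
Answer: 4015137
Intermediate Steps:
g(z) = 1/z
G(g(-29)) + 4014776 = 361 + 4014776 = 4015137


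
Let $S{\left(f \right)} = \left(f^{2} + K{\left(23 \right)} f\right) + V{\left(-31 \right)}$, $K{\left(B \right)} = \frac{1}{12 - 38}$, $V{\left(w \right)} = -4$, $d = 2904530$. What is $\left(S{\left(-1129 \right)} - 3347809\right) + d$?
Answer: $\frac{21616437}{26} \approx 8.314 \cdot 10^{5}$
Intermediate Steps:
$K{\left(B \right)} = - \frac{1}{26}$ ($K{\left(B \right)} = \frac{1}{-26} = - \frac{1}{26}$)
$S{\left(f \right)} = -4 + f^{2} - \frac{f}{26}$ ($S{\left(f \right)} = \left(f^{2} - \frac{f}{26}\right) - 4 = -4 + f^{2} - \frac{f}{26}$)
$\left(S{\left(-1129 \right)} - 3347809\right) + d = \left(\left(-4 + \left(-1129\right)^{2} - - \frac{1129}{26}\right) - 3347809\right) + 2904530 = \left(\left(-4 + 1274641 + \frac{1129}{26}\right) - 3347809\right) + 2904530 = \left(\frac{33141691}{26} - 3347809\right) + 2904530 = - \frac{53901343}{26} + 2904530 = \frac{21616437}{26}$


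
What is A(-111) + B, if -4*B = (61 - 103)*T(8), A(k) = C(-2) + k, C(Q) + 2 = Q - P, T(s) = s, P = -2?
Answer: -29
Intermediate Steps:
C(Q) = Q (C(Q) = -2 + (Q - 1*(-2)) = -2 + (Q + 2) = -2 + (2 + Q) = Q)
A(k) = -2 + k
B = 84 (B = -(61 - 103)*8/4 = -(-21)*8/2 = -¼*(-336) = 84)
A(-111) + B = (-2 - 111) + 84 = -113 + 84 = -29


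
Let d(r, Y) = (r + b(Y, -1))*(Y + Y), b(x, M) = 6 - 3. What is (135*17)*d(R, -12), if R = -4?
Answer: 55080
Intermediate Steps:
b(x, M) = 3
d(r, Y) = 2*Y*(3 + r) (d(r, Y) = (r + 3)*(Y + Y) = (3 + r)*(2*Y) = 2*Y*(3 + r))
(135*17)*d(R, -12) = (135*17)*(2*(-12)*(3 - 4)) = 2295*(2*(-12)*(-1)) = 2295*24 = 55080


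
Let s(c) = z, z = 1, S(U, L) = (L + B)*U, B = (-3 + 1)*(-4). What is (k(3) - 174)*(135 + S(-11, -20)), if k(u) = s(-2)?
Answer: -46191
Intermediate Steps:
B = 8 (B = -2*(-4) = 8)
S(U, L) = U*(8 + L) (S(U, L) = (L + 8)*U = (8 + L)*U = U*(8 + L))
s(c) = 1
k(u) = 1
(k(3) - 174)*(135 + S(-11, -20)) = (1 - 174)*(135 - 11*(8 - 20)) = -173*(135 - 11*(-12)) = -173*(135 + 132) = -173*267 = -46191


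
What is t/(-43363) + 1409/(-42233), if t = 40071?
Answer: -1753417010/1831349579 ≈ -0.95745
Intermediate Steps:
t/(-43363) + 1409/(-42233) = 40071/(-43363) + 1409/(-42233) = 40071*(-1/43363) + 1409*(-1/42233) = -40071/43363 - 1409/42233 = -1753417010/1831349579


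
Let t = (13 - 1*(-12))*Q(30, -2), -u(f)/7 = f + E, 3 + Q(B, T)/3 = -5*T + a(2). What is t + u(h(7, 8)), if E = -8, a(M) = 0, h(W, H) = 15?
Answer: 476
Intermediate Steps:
Q(B, T) = -9 - 15*T (Q(B, T) = -9 + 3*(-5*T + 0) = -9 + 3*(-5*T) = -9 - 15*T)
u(f) = 56 - 7*f (u(f) = -7*(f - 8) = -7*(-8 + f) = 56 - 7*f)
t = 525 (t = (13 - 1*(-12))*(-9 - 15*(-2)) = (13 + 12)*(-9 + 30) = 25*21 = 525)
t + u(h(7, 8)) = 525 + (56 - 7*15) = 525 + (56 - 105) = 525 - 49 = 476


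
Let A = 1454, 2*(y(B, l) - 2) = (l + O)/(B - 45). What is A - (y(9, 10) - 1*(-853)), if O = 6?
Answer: 5393/9 ≈ 599.22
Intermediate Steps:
y(B, l) = 2 + (6 + l)/(2*(-45 + B)) (y(B, l) = 2 + ((l + 6)/(B - 45))/2 = 2 + ((6 + l)/(-45 + B))/2 = 2 + (6 + l)/(2*(-45 + B)))
A - (y(9, 10) - 1*(-853)) = 1454 - ((-174 + 10 + 4*9)/(2*(-45 + 9)) - 1*(-853)) = 1454 - ((1/2)*(-174 + 10 + 36)/(-36) + 853) = 1454 - ((1/2)*(-1/36)*(-128) + 853) = 1454 - (16/9 + 853) = 1454 - 1*7693/9 = 1454 - 7693/9 = 5393/9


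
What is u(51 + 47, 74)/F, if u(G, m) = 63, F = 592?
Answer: 63/592 ≈ 0.10642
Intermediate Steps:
u(51 + 47, 74)/F = 63/592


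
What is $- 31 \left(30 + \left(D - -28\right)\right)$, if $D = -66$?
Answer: $248$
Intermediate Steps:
$- 31 \left(30 + \left(D - -28\right)\right) = - 31 \left(30 - 38\right) = \left(-31\right) \left(-8\right) = 248$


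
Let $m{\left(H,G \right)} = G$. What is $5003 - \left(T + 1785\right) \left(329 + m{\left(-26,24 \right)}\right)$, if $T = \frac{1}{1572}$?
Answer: $- \frac{982660697}{1572} \approx -6.251 \cdot 10^{5}$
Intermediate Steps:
$T = \frac{1}{1572} \approx 0.00063613$
$5003 - \left(T + 1785\right) \left(329 + m{\left(-26,24 \right)}\right) = 5003 - \left(\frac{1}{1572} + 1785\right) \left(329 + 24\right) = 5003 - \frac{2806021}{1572} \cdot 353 = 5003 - \frac{990525413}{1572} = - \frac{982660697}{1572}$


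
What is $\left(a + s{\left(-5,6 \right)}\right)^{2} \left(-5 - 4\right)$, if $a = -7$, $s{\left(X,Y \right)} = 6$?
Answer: $-9$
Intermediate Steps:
$\left(a + s{\left(-5,6 \right)}\right)^{2} \left(-5 - 4\right) = \left(-7 + 6\right)^{2} \left(-5 - 4\right) = \left(-1\right)^{2} \left(-5 - 4\right) = 1 \left(-9\right) = -9$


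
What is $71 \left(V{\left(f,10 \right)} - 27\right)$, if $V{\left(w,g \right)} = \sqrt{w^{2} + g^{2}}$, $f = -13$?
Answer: $-1917 + 71 \sqrt{269} \approx -752.51$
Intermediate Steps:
$V{\left(w,g \right)} = \sqrt{g^{2} + w^{2}}$
$71 \left(V{\left(f,10 \right)} - 27\right) = 71 \left(\sqrt{10^{2} + \left(-13\right)^{2}} - 27\right) = 71 \left(\sqrt{100 + 169} - 27\right) = 71 \left(\sqrt{269} - 27\right) = 71 \left(-27 + \sqrt{269}\right) = -1917 + 71 \sqrt{269}$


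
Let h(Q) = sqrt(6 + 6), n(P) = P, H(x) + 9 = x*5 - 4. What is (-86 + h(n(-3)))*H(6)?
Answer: -1462 + 34*sqrt(3) ≈ -1403.1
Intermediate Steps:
H(x) = -13 + 5*x (H(x) = -9 + (x*5 - 4) = -9 + (5*x - 4) = -9 + (-4 + 5*x) = -13 + 5*x)
h(Q) = 2*sqrt(3) (h(Q) = sqrt(12) = 2*sqrt(3))
(-86 + h(n(-3)))*H(6) = (-86 + 2*sqrt(3))*(-13 + 5*6) = (-86 + 2*sqrt(3))*(-13 + 30) = (-86 + 2*sqrt(3))*17 = -1462 + 34*sqrt(3)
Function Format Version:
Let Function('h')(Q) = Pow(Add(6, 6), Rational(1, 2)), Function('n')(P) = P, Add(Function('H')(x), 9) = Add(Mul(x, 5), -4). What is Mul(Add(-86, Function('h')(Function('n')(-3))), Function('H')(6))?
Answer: Add(-1462, Mul(34, Pow(3, Rational(1, 2)))) ≈ -1403.1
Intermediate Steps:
Function('H')(x) = Add(-13, Mul(5, x)) (Function('H')(x) = Add(-9, Add(Mul(x, 5), -4)) = Add(-9, Add(Mul(5, x), -4)) = Add(-9, Add(-4, Mul(5, x))) = Add(-13, Mul(5, x)))
Function('h')(Q) = Mul(2, Pow(3, Rational(1, 2))) (Function('h')(Q) = Pow(12, Rational(1, 2)) = Mul(2, Pow(3, Rational(1, 2))))
Mul(Add(-86, Function('h')(Function('n')(-3))), Function('H')(6)) = Mul(Add(-86, Mul(2, Pow(3, Rational(1, 2)))), Add(-13, Mul(5, 6))) = Mul(Add(-86, Mul(2, Pow(3, Rational(1, 2)))), Add(-13, 30)) = Mul(Add(-86, Mul(2, Pow(3, Rational(1, 2)))), 17) = Add(-1462, Mul(34, Pow(3, Rational(1, 2))))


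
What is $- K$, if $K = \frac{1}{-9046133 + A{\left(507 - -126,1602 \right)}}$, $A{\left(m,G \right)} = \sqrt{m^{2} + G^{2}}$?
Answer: $\frac{9046133}{81832519286596} + \frac{3 \sqrt{329677}}{81832519286596} \approx 1.1057 \cdot 10^{-7}$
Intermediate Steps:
$A{\left(m,G \right)} = \sqrt{G^{2} + m^{2}}$
$K = \frac{1}{-9046133 + 3 \sqrt{329677}}$ ($K = \frac{1}{-9046133 + \sqrt{1602^{2} + \left(507 - -126\right)^{2}}} = \frac{1}{-9046133 + \sqrt{2566404 + \left(507 + 126\right)^{2}}} = \frac{1}{-9046133 + \sqrt{2566404 + 633^{2}}} = \frac{1}{-9046133 + \sqrt{2566404 + 400689}} = \frac{1}{-9046133 + \sqrt{2967093}} = \frac{1}{-9046133 + 3 \sqrt{329677}} \approx -1.1057 \cdot 10^{-7}$)
$- K = - (- \frac{9046133}{81832519286596} - \frac{3 \sqrt{329677}}{81832519286596}) = \frac{9046133}{81832519286596} + \frac{3 \sqrt{329677}}{81832519286596}$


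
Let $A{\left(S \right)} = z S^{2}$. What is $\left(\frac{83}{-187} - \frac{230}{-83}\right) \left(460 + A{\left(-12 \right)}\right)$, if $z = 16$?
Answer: $\frac{99838444}{15521} \approx 6432.5$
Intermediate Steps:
$A{\left(S \right)} = 16 S^{2}$
$\left(\frac{83}{-187} - \frac{230}{-83}\right) \left(460 + A{\left(-12 \right)}\right) = \left(\frac{83}{-187} - \frac{230}{-83}\right) \left(460 + 16 \left(-12\right)^{2}\right) = \left(83 \left(- \frac{1}{187}\right) - - \frac{230}{83}\right) \left(460 + 16 \cdot 144\right) = \left(- \frac{83}{187} + \frac{230}{83}\right) \left(460 + 2304\right) = \frac{36121}{15521} \cdot 2764 = \frac{99838444}{15521}$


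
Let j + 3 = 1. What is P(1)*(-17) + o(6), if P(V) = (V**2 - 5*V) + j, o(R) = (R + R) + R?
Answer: 120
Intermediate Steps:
j = -2 (j = -3 + 1 = -2)
o(R) = 3*R (o(R) = 2*R + R = 3*R)
P(V) = -2 + V**2 - 5*V (P(V) = (V**2 - 5*V) - 2 = -2 + V**2 - 5*V)
P(1)*(-17) + o(6) = (-2 + 1**2 - 5*1)*(-17) + 3*6 = (-2 + 1 - 5)*(-17) + 18 = -6*(-17) + 18 = 102 + 18 = 120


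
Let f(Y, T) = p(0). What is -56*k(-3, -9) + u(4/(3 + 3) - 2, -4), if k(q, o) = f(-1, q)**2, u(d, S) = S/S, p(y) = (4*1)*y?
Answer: 1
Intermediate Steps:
p(y) = 4*y
f(Y, T) = 0 (f(Y, T) = 4*0 = 0)
u(d, S) = 1
k(q, o) = 0 (k(q, o) = 0**2 = 0)
-56*k(-3, -9) + u(4/(3 + 3) - 2, -4) = -56*0 + 1 = 0 + 1 = 1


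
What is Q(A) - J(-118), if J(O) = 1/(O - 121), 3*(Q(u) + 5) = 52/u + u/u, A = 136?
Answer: -110555/24378 ≈ -4.5350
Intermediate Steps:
Q(u) = -14/3 + 52/(3*u) (Q(u) = -5 + (52/u + u/u)/3 = -5 + (52/u + 1)/3 = -5 + (1 + 52/u)/3 = -5 + (⅓ + 52/(3*u)) = -14/3 + 52/(3*u))
J(O) = 1/(-121 + O)
Q(A) - J(-118) = (⅔)*(26 - 7*136)/136 - 1/(-121 - 118) = (⅔)*(1/136)*(26 - 952) - 1/(-239) = (⅔)*(1/136)*(-926) - 1*(-1/239) = -463/102 + 1/239 = -110555/24378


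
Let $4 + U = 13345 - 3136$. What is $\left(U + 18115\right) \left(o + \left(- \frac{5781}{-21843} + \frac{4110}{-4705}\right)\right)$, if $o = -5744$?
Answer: $- \frac{371546448006560}{2283807} \approx -1.6269 \cdot 10^{8}$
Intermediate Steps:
$U = 10205$ ($U = -4 + \left(13345 - 3136\right) = -4 + 10209 = 10205$)
$\left(U + 18115\right) \left(o + \left(- \frac{5781}{-21843} + \frac{4110}{-4705}\right)\right) = \left(10205 + 18115\right) \left(-5744 + \left(- \frac{5781}{-21843} + \frac{4110}{-4705}\right)\right) = 28320 \left(-5744 + \left(\left(-5781\right) \left(- \frac{1}{21843}\right) + 4110 \left(- \frac{1}{4705}\right)\right)\right) = 28320 \left(-5744 + \left(\frac{1927}{7281} - \frac{822}{941}\right)\right) = 28320 \left(-5744 - \frac{4171675}{6851421}\right) = 28320 \left(- \frac{39358733899}{6851421}\right) = - \frac{371546448006560}{2283807}$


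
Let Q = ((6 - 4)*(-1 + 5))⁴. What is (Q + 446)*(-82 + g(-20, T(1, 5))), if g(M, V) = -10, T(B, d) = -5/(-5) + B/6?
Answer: -417864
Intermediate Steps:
T(B, d) = 1 + B/6 (T(B, d) = -5*(-⅕) + B*(⅙) = 1 + B/6)
Q = 4096 (Q = (2*4)⁴ = 8⁴ = 4096)
(Q + 446)*(-82 + g(-20, T(1, 5))) = (4096 + 446)*(-82 - 10) = 4542*(-92) = -417864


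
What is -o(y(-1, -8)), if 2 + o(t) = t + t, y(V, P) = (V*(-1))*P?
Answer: 18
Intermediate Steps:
y(V, P) = -P*V (y(V, P) = (-V)*P = -P*V)
o(t) = -2 + 2*t (o(t) = -2 + (t + t) = -2 + 2*t)
-o(y(-1, -8)) = -(-2 + 2*(-1*(-8)*(-1))) = -(-2 + 2*(-8)) = -(-2 - 16) = -1*(-18) = 18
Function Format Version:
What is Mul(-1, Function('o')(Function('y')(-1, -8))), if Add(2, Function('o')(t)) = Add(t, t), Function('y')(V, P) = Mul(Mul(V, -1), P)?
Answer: 18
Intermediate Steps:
Function('y')(V, P) = Mul(-1, P, V) (Function('y')(V, P) = Mul(Mul(-1, V), P) = Mul(-1, P, V))
Function('o')(t) = Add(-2, Mul(2, t)) (Function('o')(t) = Add(-2, Add(t, t)) = Add(-2, Mul(2, t)))
Mul(-1, Function('o')(Function('y')(-1, -8))) = Mul(-1, Add(-2, Mul(2, Mul(-1, -8, -1)))) = Mul(-1, Add(-2, Mul(2, -8))) = Mul(-1, Add(-2, -16)) = Mul(-1, -18) = 18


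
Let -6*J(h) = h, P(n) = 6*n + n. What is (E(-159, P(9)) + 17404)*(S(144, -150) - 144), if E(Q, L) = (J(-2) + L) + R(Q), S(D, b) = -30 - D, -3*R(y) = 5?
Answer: -5554082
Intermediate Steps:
P(n) = 7*n
J(h) = -h/6
R(y) = -5/3 (R(y) = -1/3*5 = -5/3)
E(Q, L) = -4/3 + L (E(Q, L) = (-1/6*(-2) + L) - 5/3 = (1/3 + L) - 5/3 = -4/3 + L)
(E(-159, P(9)) + 17404)*(S(144, -150) - 144) = ((-4/3 + 7*9) + 17404)*((-30 - 1*144) - 144) = ((-4/3 + 63) + 17404)*((-30 - 144) - 144) = (185/3 + 17404)*(-174 - 144) = (52397/3)*(-318) = -5554082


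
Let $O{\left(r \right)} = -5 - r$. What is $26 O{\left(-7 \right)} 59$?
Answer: $3068$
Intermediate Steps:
$26 O{\left(-7 \right)} 59 = 26 \left(-5 - -7\right) 59 = 26 \left(-5 + 7\right) 59 = 26 \cdot 2 \cdot 59 = 52 \cdot 59 = 3068$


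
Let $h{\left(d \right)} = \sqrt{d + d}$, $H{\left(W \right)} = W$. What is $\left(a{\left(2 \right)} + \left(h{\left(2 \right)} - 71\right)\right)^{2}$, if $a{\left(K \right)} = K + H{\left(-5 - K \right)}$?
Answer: $5476$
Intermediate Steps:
$h{\left(d \right)} = \sqrt{2} \sqrt{d}$ ($h{\left(d \right)} = \sqrt{2 d} = \sqrt{2} \sqrt{d}$)
$a{\left(K \right)} = -5$ ($a{\left(K \right)} = K - \left(5 + K\right) = -5$)
$\left(a{\left(2 \right)} + \left(h{\left(2 \right)} - 71\right)\right)^{2} = \left(-5 - \left(71 - \sqrt{2} \sqrt{2}\right)\right)^{2} = \left(-5 + \left(2 - 71\right)\right)^{2} = \left(-5 - 69\right)^{2} = \left(-74\right)^{2} = 5476$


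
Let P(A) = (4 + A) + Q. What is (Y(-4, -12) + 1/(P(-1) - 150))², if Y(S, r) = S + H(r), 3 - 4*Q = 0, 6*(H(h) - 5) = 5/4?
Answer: 31618129/21902400 ≈ 1.4436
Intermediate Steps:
H(h) = 125/24 (H(h) = 5 + (5/4)/6 = 5 + (5*(¼))/6 = 5 + (⅙)*(5/4) = 5 + 5/24 = 125/24)
Q = ¾ (Q = ¾ - ¼*0 = ¾ + 0 = ¾ ≈ 0.75000)
P(A) = 19/4 + A (P(A) = (4 + A) + ¾ = 19/4 + A)
Y(S, r) = 125/24 + S (Y(S, r) = S + 125/24 = 125/24 + S)
(Y(-4, -12) + 1/(P(-1) - 150))² = ((125/24 - 4) + 1/((19/4 - 1) - 150))² = (29/24 + 1/(15/4 - 150))² = (29/24 + 1/(-585/4))² = (29/24 - 4/585)² = (5623/4680)² = 31618129/21902400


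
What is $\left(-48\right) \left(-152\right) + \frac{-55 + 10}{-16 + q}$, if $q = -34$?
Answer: $\frac{72969}{10} \approx 7296.9$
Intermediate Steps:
$\left(-48\right) \left(-152\right) + \frac{-55 + 10}{-16 + q} = \left(-48\right) \left(-152\right) + \frac{-55 + 10}{-16 - 34} = 7296 - \frac{45}{-50} = 7296 - - \frac{9}{10} = 7296 + \frac{9}{10} = \frac{72969}{10}$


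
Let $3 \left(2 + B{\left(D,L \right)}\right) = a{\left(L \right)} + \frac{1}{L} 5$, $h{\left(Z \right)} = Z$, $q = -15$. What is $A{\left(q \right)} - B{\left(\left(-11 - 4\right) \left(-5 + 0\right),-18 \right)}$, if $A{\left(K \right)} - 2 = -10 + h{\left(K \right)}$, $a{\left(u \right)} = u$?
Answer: $- \frac{805}{54} \approx -14.907$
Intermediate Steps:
$B{\left(D,L \right)} = -2 + \frac{L}{3} + \frac{5}{3 L}$ ($B{\left(D,L \right)} = -2 + \frac{L + \frac{1}{L} 5}{3} = -2 + \frac{L + \frac{5}{L}}{3} = -2 + \left(\frac{L}{3} + \frac{5}{3 L}\right) = -2 + \frac{L}{3} + \frac{5}{3 L}$)
$A{\left(K \right)} = -8 + K$ ($A{\left(K \right)} = 2 + \left(-10 + K\right) = -8 + K$)
$A{\left(q \right)} - B{\left(\left(-11 - 4\right) \left(-5 + 0\right),-18 \right)} = \left(-8 - 15\right) - \frac{5 - 18 \left(-6 - 18\right)}{3 \left(-18\right)} = -23 - \frac{1}{3} \left(- \frac{1}{18}\right) \left(5 - -432\right) = -23 - \frac{1}{3} \left(- \frac{1}{18}\right) \left(5 + 432\right) = -23 - \frac{1}{3} \left(- \frac{1}{18}\right) 437 = -23 - - \frac{437}{54} = -23 + \frac{437}{54} = - \frac{805}{54}$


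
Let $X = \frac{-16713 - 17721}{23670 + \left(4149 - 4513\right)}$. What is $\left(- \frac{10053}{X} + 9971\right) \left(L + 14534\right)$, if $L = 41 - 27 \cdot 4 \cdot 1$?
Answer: $\frac{464259397508}{1913} \approx 2.4269 \cdot 10^{8}$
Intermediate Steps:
$X = - \frac{17217}{11653}$ ($X = - \frac{34434}{23670 - 364} = - \frac{34434}{23306} = \left(-34434\right) \frac{1}{23306} = - \frac{17217}{11653} \approx -1.4775$)
$L = -67$ ($L = 41 - 108 = -67$)
$\left(- \frac{10053}{X} + 9971\right) \left(L + 14534\right) = \left(- \frac{10053}{- \frac{17217}{11653}} + 9971\right) \left(-67 + 14534\right) = \left(\left(-10053\right) \left(- \frac{11653}{17217}\right) + 9971\right) 14467 = \left(\frac{13016401}{1913} + 9971\right) 14467 = \frac{32090924}{1913} \cdot 14467 = \frac{464259397508}{1913}$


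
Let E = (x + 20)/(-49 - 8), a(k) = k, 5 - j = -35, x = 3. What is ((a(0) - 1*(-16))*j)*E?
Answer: -14720/57 ≈ -258.25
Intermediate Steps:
j = 40 (j = 5 - 1*(-35) = 5 + 35 = 40)
E = -23/57 (E = (3 + 20)/(-49 - 8) = 23/(-57) = 23*(-1/57) = -23/57 ≈ -0.40351)
((a(0) - 1*(-16))*j)*E = ((0 - 1*(-16))*40)*(-23/57) = ((0 + 16)*40)*(-23/57) = (16*40)*(-23/57) = 640*(-23/57) = -14720/57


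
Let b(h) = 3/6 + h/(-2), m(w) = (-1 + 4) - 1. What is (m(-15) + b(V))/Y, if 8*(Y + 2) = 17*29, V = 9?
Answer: -16/477 ≈ -0.033543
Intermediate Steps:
m(w) = 2 (m(w) = 3 - 1 = 2)
b(h) = 1/2 - h/2 (b(h) = 3*(1/6) + h*(-1/2) = 1/2 - h/2)
Y = 477/8 (Y = -2 + (17*29)/8 = -2 + (1/8)*493 = -2 + 493/8 = 477/8 ≈ 59.625)
(m(-15) + b(V))/Y = (2 + (1/2 - 1/2*9))/(477/8) = (2 + (1/2 - 9/2))*(8/477) = (2 - 4)*(8/477) = -2*8/477 = -16/477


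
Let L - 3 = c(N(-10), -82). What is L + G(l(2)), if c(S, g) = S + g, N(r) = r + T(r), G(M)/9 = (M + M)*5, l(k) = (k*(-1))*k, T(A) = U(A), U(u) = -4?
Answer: -453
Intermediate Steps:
T(A) = -4
l(k) = -k² (l(k) = (-k)*k = -k²)
G(M) = 90*M (G(M) = 9*((M + M)*5) = 9*((2*M)*5) = 9*(10*M) = 90*M)
N(r) = -4 + r (N(r) = r - 4 = -4 + r)
L = -93 (L = 3 + ((-4 - 10) - 82) = 3 + (-14 - 82) = 3 - 96 = -93)
L + G(l(2)) = -93 + 90*(-1*2²) = -93 + 90*(-1*4) = -93 + 90*(-4) = -93 - 360 = -453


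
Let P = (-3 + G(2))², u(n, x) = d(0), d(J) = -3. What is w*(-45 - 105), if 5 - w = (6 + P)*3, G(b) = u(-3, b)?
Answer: 18150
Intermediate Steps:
u(n, x) = -3
G(b) = -3
P = 36 (P = (-3 - 3)² = (-6)² = 36)
w = -121 (w = 5 - (6 + 36)*3 = 5 - 42*3 = 5 - 1*126 = 5 - 126 = -121)
w*(-45 - 105) = -121*(-45 - 105) = -121*(-150) = 18150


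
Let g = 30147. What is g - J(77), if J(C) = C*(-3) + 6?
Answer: 30372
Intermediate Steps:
J(C) = 6 - 3*C (J(C) = -3*C + 6 = 6 - 3*C)
g - J(77) = 30147 - (6 - 3*77) = 30147 - (6 - 231) = 30147 - 1*(-225) = 30147 + 225 = 30372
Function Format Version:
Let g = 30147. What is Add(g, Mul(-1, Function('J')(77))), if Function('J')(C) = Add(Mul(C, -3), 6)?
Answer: 30372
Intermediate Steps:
Function('J')(C) = Add(6, Mul(-3, C)) (Function('J')(C) = Add(Mul(-3, C), 6) = Add(6, Mul(-3, C)))
Add(g, Mul(-1, Function('J')(77))) = Add(30147, Mul(-1, Add(6, Mul(-3, 77)))) = Add(30147, Mul(-1, Add(6, -231))) = Add(30147, Mul(-1, -225)) = Add(30147, 225) = 30372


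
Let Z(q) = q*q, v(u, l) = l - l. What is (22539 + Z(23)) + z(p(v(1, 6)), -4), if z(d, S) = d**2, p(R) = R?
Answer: 23068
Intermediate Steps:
v(u, l) = 0
Z(q) = q**2
(22539 + Z(23)) + z(p(v(1, 6)), -4) = (22539 + 23**2) + 0**2 = (22539 + 529) + 0 = 23068 + 0 = 23068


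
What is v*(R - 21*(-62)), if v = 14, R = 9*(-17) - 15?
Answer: 15876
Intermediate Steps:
R = -168 (R = -153 - 15 = -168)
v*(R - 21*(-62)) = 14*(-168 - 21*(-62)) = 14*(-168 - 1*(-1302)) = 14*(-168 + 1302) = 14*1134 = 15876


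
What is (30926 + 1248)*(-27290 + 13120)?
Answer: -455905580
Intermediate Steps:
(30926 + 1248)*(-27290 + 13120) = 32174*(-14170) = -455905580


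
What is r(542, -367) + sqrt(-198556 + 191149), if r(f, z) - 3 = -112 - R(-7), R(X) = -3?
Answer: -106 + 3*I*sqrt(823) ≈ -106.0 + 86.064*I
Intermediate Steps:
r(f, z) = -106 (r(f, z) = 3 + (-112 - 1*(-3)) = 3 + (-112 + 3) = 3 - 109 = -106)
r(542, -367) + sqrt(-198556 + 191149) = -106 + sqrt(-198556 + 191149) = -106 + sqrt(-7407) = -106 + 3*I*sqrt(823)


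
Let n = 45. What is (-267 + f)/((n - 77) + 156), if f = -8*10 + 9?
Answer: -169/62 ≈ -2.7258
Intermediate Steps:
f = -71 (f = -80 + 9 = -71)
(-267 + f)/((n - 77) + 156) = (-267 - 71)/((45 - 77) + 156) = -338/(-32 + 156) = -338/124 = -338*1/124 = -169/62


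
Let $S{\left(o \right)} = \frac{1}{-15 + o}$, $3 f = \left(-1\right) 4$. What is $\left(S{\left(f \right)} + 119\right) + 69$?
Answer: $\frac{9209}{49} \approx 187.94$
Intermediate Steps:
$f = - \frac{4}{3}$ ($f = \frac{\left(-1\right) 4}{3} = \frac{1}{3} \left(-4\right) = - \frac{4}{3} \approx -1.3333$)
$\left(S{\left(f \right)} + 119\right) + 69 = \left(\frac{1}{-15 - \frac{4}{3}} + 119\right) + 69 = \left(\frac{1}{- \frac{49}{3}} + 119\right) + 69 = \left(- \frac{3}{49} + 119\right) + 69 = \frac{5828}{49} + 69 = \frac{9209}{49}$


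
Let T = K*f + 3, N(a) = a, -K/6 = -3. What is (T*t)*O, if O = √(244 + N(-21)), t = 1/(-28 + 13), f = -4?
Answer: 23*√223/5 ≈ 68.693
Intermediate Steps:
K = 18 (K = -6*(-3) = 18)
t = -1/15 (t = 1/(-15) = -1/15 ≈ -0.066667)
T = -69 (T = 18*(-4) + 3 = -72 + 3 = -69)
O = √223 (O = √(244 - 21) = √223 ≈ 14.933)
(T*t)*O = (-69*(-1/15))*√223 = 23*√223/5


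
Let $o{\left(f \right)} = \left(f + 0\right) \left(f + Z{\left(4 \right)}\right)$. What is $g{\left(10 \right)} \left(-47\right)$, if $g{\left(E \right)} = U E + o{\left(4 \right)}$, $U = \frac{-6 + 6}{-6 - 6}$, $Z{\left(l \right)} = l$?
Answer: $-1504$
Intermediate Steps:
$o{\left(f \right)} = f \left(4 + f\right)$ ($o{\left(f \right)} = \left(f + 0\right) \left(f + 4\right) = f \left(4 + f\right)$)
$U = 0$ ($U = \frac{0}{-12} = 0 \left(- \frac{1}{12}\right) = 0$)
$g{\left(E \right)} = 32$ ($g{\left(E \right)} = 0 E + 4 \left(4 + 4\right) = 0 + 4 \cdot 8 = 0 + 32 = 32$)
$g{\left(10 \right)} \left(-47\right) = 32 \left(-47\right) = -1504$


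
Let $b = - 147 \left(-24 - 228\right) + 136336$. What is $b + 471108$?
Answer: $644488$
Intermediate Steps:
$b = 173380$ ($b = \left(-147\right) \left(-252\right) + 136336 = 37044 + 136336 = 173380$)
$b + 471108 = 173380 + 471108 = 644488$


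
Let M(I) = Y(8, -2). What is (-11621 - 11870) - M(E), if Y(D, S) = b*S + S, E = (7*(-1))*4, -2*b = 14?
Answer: -23503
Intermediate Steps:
b = -7 (b = -½*14 = -7)
E = -28 (E = -7*4 = -28)
Y(D, S) = -6*S (Y(D, S) = -7*S + S = -6*S)
M(I) = 12 (M(I) = -6*(-2) = 12)
(-11621 - 11870) - M(E) = (-11621 - 11870) - 1*12 = -23491 - 12 = -23503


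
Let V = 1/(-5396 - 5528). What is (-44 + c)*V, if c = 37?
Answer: 7/10924 ≈ 0.00064079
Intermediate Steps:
V = -1/10924 (V = 1/(-10924) = -1/10924 ≈ -9.1542e-5)
(-44 + c)*V = (-44 + 37)*(-1/10924) = -7*(-1/10924) = 7/10924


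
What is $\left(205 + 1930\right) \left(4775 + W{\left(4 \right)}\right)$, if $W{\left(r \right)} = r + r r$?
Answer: $10237325$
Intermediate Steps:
$W{\left(r \right)} = r + r^{2}$
$\left(205 + 1930\right) \left(4775 + W{\left(4 \right)}\right) = \left(205 + 1930\right) \left(4775 + 4 \left(1 + 4\right)\right) = 2135 \left(4775 + 4 \cdot 5\right) = 2135 \left(4775 + 20\right) = 2135 \cdot 4795 = 10237325$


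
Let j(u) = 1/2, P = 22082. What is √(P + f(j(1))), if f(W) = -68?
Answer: 3*√2446 ≈ 148.37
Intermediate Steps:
j(u) = ½
√(P + f(j(1))) = √(22082 - 68) = √22014 = 3*√2446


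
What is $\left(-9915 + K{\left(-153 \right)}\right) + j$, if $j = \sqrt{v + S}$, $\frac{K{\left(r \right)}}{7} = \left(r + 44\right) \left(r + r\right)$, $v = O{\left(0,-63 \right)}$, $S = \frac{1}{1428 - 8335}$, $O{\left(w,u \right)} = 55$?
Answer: $223563 + \frac{2 \sqrt{655964697}}{6907} \approx 2.2357 \cdot 10^{5}$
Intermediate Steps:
$S = - \frac{1}{6907}$ ($S = \frac{1}{-6907} = - \frac{1}{6907} \approx -0.00014478$)
$v = 55$
$K{\left(r \right)} = 14 r \left(44 + r\right)$ ($K{\left(r \right)} = 7 \left(r + 44\right) \left(r + r\right) = 7 \left(44 + r\right) 2 r = 7 \cdot 2 r \left(44 + r\right) = 14 r \left(44 + r\right)$)
$j = \frac{2 \sqrt{655964697}}{6907}$ ($j = \sqrt{55 - \frac{1}{6907}} = \sqrt{\frac{379884}{6907}} = \frac{2 \sqrt{655964697}}{6907} \approx 7.4162$)
$\left(-9915 + K{\left(-153 \right)}\right) + j = \left(-9915 + 14 \left(-153\right) \left(44 - 153\right)\right) + \frac{2 \sqrt{655964697}}{6907} = \left(-9915 + 14 \left(-153\right) \left(-109\right)\right) + \frac{2 \sqrt{655964697}}{6907} = \left(-9915 + 233478\right) + \frac{2 \sqrt{655964697}}{6907} = 223563 + \frac{2 \sqrt{655964697}}{6907}$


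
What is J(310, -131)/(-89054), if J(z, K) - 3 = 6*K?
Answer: 783/89054 ≈ 0.0087924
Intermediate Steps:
J(z, K) = 3 + 6*K
J(310, -131)/(-89054) = (3 + 6*(-131))/(-89054) = (3 - 786)*(-1/89054) = -783*(-1/89054) = 783/89054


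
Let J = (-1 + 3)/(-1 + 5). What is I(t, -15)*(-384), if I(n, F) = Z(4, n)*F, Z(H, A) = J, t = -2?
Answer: 2880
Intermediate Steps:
J = ½ (J = 2/4 = 2*(¼) = ½ ≈ 0.50000)
Z(H, A) = ½
I(n, F) = F/2
I(t, -15)*(-384) = ((½)*(-15))*(-384) = -15/2*(-384) = 2880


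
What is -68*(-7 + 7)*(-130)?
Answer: 0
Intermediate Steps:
-68*(-7 + 7)*(-130) = -68*0*(-130) = 0*(-130) = 0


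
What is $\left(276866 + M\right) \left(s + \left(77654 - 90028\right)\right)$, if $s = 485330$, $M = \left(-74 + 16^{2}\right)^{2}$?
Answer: $146611630440$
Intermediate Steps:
$M = 33124$ ($M = \left(-74 + 256\right)^{2} = 182^{2} = 33124$)
$\left(276866 + M\right) \left(s + \left(77654 - 90028\right)\right) = \left(276866 + 33124\right) \left(485330 + \left(77654 - 90028\right)\right) = 309990 \left(485330 - 12374\right) = 309990 \cdot 472956 = 146611630440$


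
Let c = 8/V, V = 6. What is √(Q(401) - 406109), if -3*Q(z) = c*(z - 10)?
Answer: I*√3656545/3 ≈ 637.4*I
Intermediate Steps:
c = 4/3 (c = 8/6 = 8*(⅙) = 4/3 ≈ 1.3333)
Q(z) = 40/9 - 4*z/9 (Q(z) = -4*(z - 10)/9 = -4*(-10 + z)/9 = -(-40/3 + 4*z/3)/3 = 40/9 - 4*z/9)
√(Q(401) - 406109) = √((40/9 - 4/9*401) - 406109) = √((40/9 - 1604/9) - 406109) = √(-1564/9 - 406109) = √(-3656545/9) = I*√3656545/3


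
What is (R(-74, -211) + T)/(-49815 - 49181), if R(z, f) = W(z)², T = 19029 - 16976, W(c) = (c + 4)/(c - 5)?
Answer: -12817673/617834036 ≈ -0.020746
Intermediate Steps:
W(c) = (4 + c)/(-5 + c)
T = 2053
R(z, f) = (4 + z)²/(-5 + z)² (R(z, f) = ((4 + z)/(-5 + z))² = (4 + z)²/(-5 + z)²)
(R(-74, -211) + T)/(-49815 - 49181) = ((4 - 74)²/(-5 - 74)² + 2053)/(-49815 - 49181) = ((-70)²/(-79)² + 2053)/(-98996) = ((1/6241)*4900 + 2053)*(-1/98996) = (4900/6241 + 2053)*(-1/98996) = (12817673/6241)*(-1/98996) = -12817673/617834036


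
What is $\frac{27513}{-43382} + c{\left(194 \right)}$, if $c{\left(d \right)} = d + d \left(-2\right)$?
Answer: $- \frac{8443621}{43382} \approx -194.63$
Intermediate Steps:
$c{\left(d \right)} = - d$ ($c{\left(d \right)} = d - 2 d = - d$)
$\frac{27513}{-43382} + c{\left(194 \right)} = \frac{27513}{-43382} - 194 = 27513 \left(- \frac{1}{43382}\right) - 194 = - \frac{27513}{43382} - 194 = - \frac{8443621}{43382}$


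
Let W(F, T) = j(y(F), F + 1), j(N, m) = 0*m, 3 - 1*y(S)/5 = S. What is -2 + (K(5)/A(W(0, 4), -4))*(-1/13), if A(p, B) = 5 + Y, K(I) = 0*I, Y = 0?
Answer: -2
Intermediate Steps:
y(S) = 15 - 5*S
j(N, m) = 0
K(I) = 0
W(F, T) = 0
A(p, B) = 5 (A(p, B) = 5 + 0 = 5)
-2 + (K(5)/A(W(0, 4), -4))*(-1/13) = -2 + (0/5)*(-1/13) = -2 + (0*(1/5))*(-1*1/13) = -2 + 0*(-1/13) = -2 + 0 = -2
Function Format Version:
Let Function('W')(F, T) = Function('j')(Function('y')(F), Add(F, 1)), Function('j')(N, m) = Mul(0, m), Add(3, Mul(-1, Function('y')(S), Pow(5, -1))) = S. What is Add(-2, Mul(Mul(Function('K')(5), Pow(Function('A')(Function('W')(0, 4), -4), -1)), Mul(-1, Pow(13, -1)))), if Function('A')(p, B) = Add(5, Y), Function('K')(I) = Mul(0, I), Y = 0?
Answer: -2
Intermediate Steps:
Function('y')(S) = Add(15, Mul(-5, S))
Function('j')(N, m) = 0
Function('K')(I) = 0
Function('W')(F, T) = 0
Function('A')(p, B) = 5 (Function('A')(p, B) = Add(5, 0) = 5)
Add(-2, Mul(Mul(Function('K')(5), Pow(Function('A')(Function('W')(0, 4), -4), -1)), Mul(-1, Pow(13, -1)))) = Add(-2, Mul(Mul(0, Pow(5, -1)), Mul(-1, Pow(13, -1)))) = Add(-2, Mul(Mul(0, Rational(1, 5)), Mul(-1, Rational(1, 13)))) = Add(-2, Mul(0, Rational(-1, 13))) = Add(-2, 0) = -2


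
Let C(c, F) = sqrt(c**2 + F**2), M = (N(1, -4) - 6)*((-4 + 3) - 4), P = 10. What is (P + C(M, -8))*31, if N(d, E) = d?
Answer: 310 + 31*sqrt(689) ≈ 1123.7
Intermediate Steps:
M = 25 (M = (1 - 6)*((-4 + 3) - 4) = -5*(-1 - 4) = -5*(-5) = 25)
C(c, F) = sqrt(F**2 + c**2)
(P + C(M, -8))*31 = (10 + sqrt((-8)**2 + 25**2))*31 = (10 + sqrt(64 + 625))*31 = (10 + sqrt(689))*31 = 310 + 31*sqrt(689)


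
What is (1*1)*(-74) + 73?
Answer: -1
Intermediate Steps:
(1*1)*(-74) + 73 = 1*(-74) + 73 = -74 + 73 = -1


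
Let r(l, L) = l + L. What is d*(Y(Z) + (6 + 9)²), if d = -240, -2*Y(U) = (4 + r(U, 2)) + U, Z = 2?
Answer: -52800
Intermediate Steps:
r(l, L) = L + l
Y(U) = -3 - U (Y(U) = -((4 + (2 + U)) + U)/2 = -((6 + U) + U)/2 = -(6 + 2*U)/2 = -3 - U)
d*(Y(Z) + (6 + 9)²) = -240*((-3 - 1*2) + (6 + 9)²) = -240*((-3 - 2) + 15²) = -240*(-5 + 225) = -240*220 = -52800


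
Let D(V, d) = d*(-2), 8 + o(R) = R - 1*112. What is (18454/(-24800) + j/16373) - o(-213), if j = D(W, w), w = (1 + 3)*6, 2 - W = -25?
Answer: 67455722729/203025200 ≈ 332.25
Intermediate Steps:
W = 27 (W = 2 - 1*(-25) = 2 + 25 = 27)
o(R) = -120 + R (o(R) = -8 + (R - 1*112) = -8 + (R - 112) = -8 + (-112 + R) = -120 + R)
w = 24 (w = 4*6 = 24)
D(V, d) = -2*d
j = -48 (j = -2*24 = -48)
(18454/(-24800) + j/16373) - o(-213) = (18454/(-24800) - 48/16373) - (-120 - 213) = (18454*(-1/24800) - 48*1/16373) - 1*(-333) = (-9227/12400 - 48/16373) + 333 = -151668871/203025200 + 333 = 67455722729/203025200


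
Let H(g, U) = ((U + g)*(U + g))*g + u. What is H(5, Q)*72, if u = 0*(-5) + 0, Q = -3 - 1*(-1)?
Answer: 3240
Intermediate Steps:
Q = -2 (Q = -3 + 1 = -2)
u = 0 (u = 0 + 0 = 0)
H(g, U) = g*(U + g)² (H(g, U) = ((U + g)*(U + g))*g + 0 = (U + g)²*g + 0 = g*(U + g)² + 0 = g*(U + g)²)
H(5, Q)*72 = (5*(-2 + 5)²)*72 = (5*3²)*72 = (5*9)*72 = 45*72 = 3240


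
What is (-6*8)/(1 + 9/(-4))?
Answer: 192/5 ≈ 38.400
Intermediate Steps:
(-6*8)/(1 + 9/(-4)) = -48/(1 + 9*(-1/4)) = -48/(1 - 9/4) = -48/(-5/4) = -48*(-4/5) = 192/5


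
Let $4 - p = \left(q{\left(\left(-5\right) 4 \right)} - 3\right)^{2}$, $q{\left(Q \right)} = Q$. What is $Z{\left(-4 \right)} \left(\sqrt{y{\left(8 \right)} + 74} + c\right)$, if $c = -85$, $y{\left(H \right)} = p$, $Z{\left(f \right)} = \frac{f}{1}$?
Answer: $340 - 4 i \sqrt{451} \approx 340.0 - 84.947 i$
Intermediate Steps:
$Z{\left(f \right)} = f$ ($Z{\left(f \right)} = f 1 = f$)
$p = -525$ ($p = 4 - \left(\left(-5\right) 4 - 3\right)^{2} = 4 - \left(-20 - 3\right)^{2} = 4 - \left(-23\right)^{2} = 4 - 529 = -525$)
$y{\left(H \right)} = -525$
$Z{\left(-4 \right)} \left(\sqrt{y{\left(8 \right)} + 74} + c\right) = - 4 \left(\sqrt{-525 + 74} - 85\right) = - 4 \left(\sqrt{-451} - 85\right) = - 4 \left(i \sqrt{451} - 85\right) = - 4 \left(-85 + i \sqrt{451}\right) = 340 - 4 i \sqrt{451}$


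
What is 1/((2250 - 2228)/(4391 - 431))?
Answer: 180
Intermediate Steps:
1/((2250 - 2228)/(4391 - 431)) = 1/(22/3960) = 1/(22*(1/3960)) = 1/(1/180) = 180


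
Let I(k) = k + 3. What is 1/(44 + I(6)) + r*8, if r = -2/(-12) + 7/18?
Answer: 2129/477 ≈ 4.4633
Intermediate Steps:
I(k) = 3 + k
r = 5/9 (r = -2*(-1/12) + 7*(1/18) = ⅙ + 7/18 = 5/9 ≈ 0.55556)
1/(44 + I(6)) + r*8 = 1/(44 + (3 + 6)) + (5/9)*8 = 1/(44 + 9) + 40/9 = 1/53 + 40/9 = 2129/477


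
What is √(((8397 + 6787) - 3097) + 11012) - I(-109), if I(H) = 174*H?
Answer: 18966 + √23099 ≈ 19118.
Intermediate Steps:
√(((8397 + 6787) - 3097) + 11012) - I(-109) = √(((8397 + 6787) - 3097) + 11012) - 174*(-109) = √((15184 - 3097) + 11012) - 1*(-18966) = √(12087 + 11012) + 18966 = √23099 + 18966 = 18966 + √23099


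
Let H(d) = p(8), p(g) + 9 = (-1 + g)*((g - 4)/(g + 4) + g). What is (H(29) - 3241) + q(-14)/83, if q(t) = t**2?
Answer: -794137/249 ≈ -3189.3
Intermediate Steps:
p(g) = -9 + (-1 + g)*(g + (-4 + g)/(4 + g)) (p(g) = -9 + (-1 + g)*((g - 4)/(g + 4) + g) = -9 + (-1 + g)*((-4 + g)/(4 + g) + g) = -9 + (-1 + g)*(g + (-4 + g)/(4 + g)))
H(d) = 148/3 (H(d) = (-32 + 8**3 - 18*8 + 4*8**2)/(4 + 8) = (-32 + 512 - 144 + 4*64)/12 = (-32 + 512 - 144 + 256)/12 = (1/12)*592 = 148/3)
(H(29) - 3241) + q(-14)/83 = (148/3 - 3241) + (-14)**2/83 = -9575/3 + 196*(1/83) = -9575/3 + 196/83 = -794137/249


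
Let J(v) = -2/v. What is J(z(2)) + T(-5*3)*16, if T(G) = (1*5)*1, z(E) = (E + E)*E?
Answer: 319/4 ≈ 79.750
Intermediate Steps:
z(E) = 2*E² (z(E) = (2*E)*E = 2*E²)
T(G) = 5 (T(G) = 5*1 = 5)
J(z(2)) + T(-5*3)*16 = -2/(2*2²) + 5*16 = -2/(2*4) + 80 = -2/8 + 80 = -2*⅛ + 80 = -¼ + 80 = 319/4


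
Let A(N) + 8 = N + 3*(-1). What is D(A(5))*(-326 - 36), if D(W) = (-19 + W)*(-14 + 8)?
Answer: -54300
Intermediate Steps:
A(N) = -11 + N (A(N) = -8 + (N + 3*(-1)) = -8 + (N - 3) = -8 + (-3 + N) = -11 + N)
D(W) = 114 - 6*W (D(W) = (-19 + W)*(-6) = 114 - 6*W)
D(A(5))*(-326 - 36) = (114 - 6*(-11 + 5))*(-326 - 36) = (114 - 6*(-6))*(-362) = (114 + 36)*(-362) = 150*(-362) = -54300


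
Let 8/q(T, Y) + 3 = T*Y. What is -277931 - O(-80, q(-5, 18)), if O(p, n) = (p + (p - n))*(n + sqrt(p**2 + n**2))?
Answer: -2403944195/8649 + 118976*sqrt(864901)/8649 ≈ -2.6515e+5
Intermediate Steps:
q(T, Y) = 8/(-3 + T*Y)
O(p, n) = (n + sqrt(n**2 + p**2))*(-n + 2*p) (O(p, n) = (-n + 2*p)*(n + sqrt(n**2 + p**2)) = (n + sqrt(n**2 + p**2))*(-n + 2*p))
-277931 - O(-80, q(-5, 18)) = -277931 - (-(8/(-3 - 5*18))**2 - 8/(-3 - 5*18)*sqrt((8/(-3 - 5*18))**2 + (-80)**2) + 2*(8/(-3 - 5*18))*(-80) + 2*(-80)*sqrt((8/(-3 - 5*18))**2 + (-80)**2)) = -277931 - (-(8/(-3 - 90))**2 - 8/(-3 - 90)*sqrt((8/(-3 - 90))**2 + 6400) + 2*(8/(-3 - 90))*(-80) + 2*(-80)*sqrt((8/(-3 - 90))**2 + 6400)) = -277931 - (-(8/(-93))**2 - 8/(-93)*sqrt((8/(-93))**2 + 6400) + 2*(8/(-93))*(-80) + 2*(-80)*sqrt((8/(-93))**2 + 6400)) = -277931 - (-(8*(-1/93))**2 - 8*(-1/93)*sqrt((8*(-1/93))**2 + 6400) + 2*(8*(-1/93))*(-80) + 2*(-80)*sqrt((8*(-1/93))**2 + 6400)) = -277931 - (-(-8/93)**2 - 1*(-8/93)*sqrt((-8/93)**2 + 6400) + 2*(-8/93)*(-80) + 2*(-80)*sqrt((-8/93)**2 + 6400)) = -277931 - (-1*64/8649 - 1*(-8/93)*sqrt(64/8649 + 6400) + 1280/93 + 2*(-80)*sqrt(64/8649 + 6400)) = -277931 - (-64/8649 - 1*(-8/93)*sqrt(55353664/8649) + 1280/93 + 2*(-80)*sqrt(55353664/8649)) = -277931 - (-64/8649 - 1*(-8/93)*8*sqrt(864901)/93 + 1280/93 + 2*(-80)*(8*sqrt(864901)/93)) = -277931 - (-64/8649 + 64*sqrt(864901)/8649 + 1280/93 - 1280*sqrt(864901)/93) = -277931 - (118976/8649 - 118976*sqrt(864901)/8649) = -277931 + (-118976/8649 + 118976*sqrt(864901)/8649) = -2403944195/8649 + 118976*sqrt(864901)/8649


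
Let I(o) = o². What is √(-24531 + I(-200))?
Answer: √15469 ≈ 124.37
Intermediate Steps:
√(-24531 + I(-200)) = √(-24531 + (-200)²) = √(-24531 + 40000) = √15469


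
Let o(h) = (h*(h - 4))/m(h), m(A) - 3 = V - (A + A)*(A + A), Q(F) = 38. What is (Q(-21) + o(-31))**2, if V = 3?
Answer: 20955168081/14730244 ≈ 1422.6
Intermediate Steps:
m(A) = 6 - 4*A**2 (m(A) = 3 + (3 - (A + A)*(A + A)) = 3 + (3 - 2*A*2*A) = 3 + (3 - 4*A**2) = 6 - 4*A**2)
o(h) = h*(-4 + h)/(6 - 4*h**2) (o(h) = (h*(h - 4))/(6 - 4*h**2) = (h*(-4 + h))/(6 - 4*h**2) = h*(-4 + h)/(6 - 4*h**2))
(Q(-21) + o(-31))**2 = (38 + (1/2)*(-31)*(-4 - 31)/(3 - 2*(-31)**2))**2 = (38 + (1/2)*(-31)*(-35)/(3 - 2*961))**2 = (38 + (1/2)*(-31)*(-35)/(3 - 1922))**2 = (38 + (1/2)*(-31)*(-35)/(-1919))**2 = (38 + (1/2)*(-31)*(-1/1919)*(-35))**2 = (38 - 1085/3838)**2 = (144759/3838)**2 = 20955168081/14730244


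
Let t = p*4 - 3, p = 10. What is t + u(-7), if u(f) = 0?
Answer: 37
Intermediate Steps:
t = 37 (t = 10*4 - 3 = 40 - 3 = 37)
t + u(-7) = 37 + 0 = 37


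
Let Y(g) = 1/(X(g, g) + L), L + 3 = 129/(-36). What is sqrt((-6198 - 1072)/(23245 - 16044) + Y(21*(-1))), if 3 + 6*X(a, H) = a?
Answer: I*sqrt(923399740954)/914527 ≈ 1.0507*I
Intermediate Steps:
L = -79/12 (L = -3 + 129/(-36) = -3 + 129*(-1/36) = -3 - 43/12 = -79/12 ≈ -6.5833)
X(a, H) = -1/2 + a/6
Y(g) = 1/(-85/12 + g/6) (Y(g) = 1/((-1/2 + g/6) - 79/12) = 1/(-85/12 + g/6))
sqrt((-6198 - 1072)/(23245 - 16044) + Y(21*(-1))) = sqrt((-6198 - 1072)/(23245 - 16044) + 12/(-85 + 2*(21*(-1)))) = sqrt(-7270/7201 + 12/(-85 + 2*(-21))) = sqrt(-7270*1/7201 + 12/(-85 - 42)) = sqrt(-7270/7201 + 12/(-127)) = sqrt(-7270/7201 + 12*(-1/127)) = sqrt(-7270/7201 - 12/127) = sqrt(-1009702/914527) = I*sqrt(923399740954)/914527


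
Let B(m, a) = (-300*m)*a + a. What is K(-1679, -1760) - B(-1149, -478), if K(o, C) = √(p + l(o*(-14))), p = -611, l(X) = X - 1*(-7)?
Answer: 164767078 + √22902 ≈ 1.6477e+8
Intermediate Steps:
l(X) = 7 + X (l(X) = X + 7 = 7 + X)
K(o, C) = √(-604 - 14*o) (K(o, C) = √(-611 + (7 + o*(-14))) = √(-611 + (7 - 14*o)) = √(-604 - 14*o))
B(m, a) = a - 300*a*m (B(m, a) = -300*a*m + a = a - 300*a*m)
K(-1679, -1760) - B(-1149, -478) = √(-604 - 14*(-1679)) - (-478)*(1 - 300*(-1149)) = √(-604 + 23506) - (-478)*(1 + 344700) = √22902 - (-478)*344701 = √22902 - 1*(-164767078) = √22902 + 164767078 = 164767078 + √22902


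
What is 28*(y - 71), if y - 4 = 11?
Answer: -1568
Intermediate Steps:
y = 15 (y = 4 + 11 = 15)
28*(y - 71) = 28*(15 - 71) = 28*(-56) = -1568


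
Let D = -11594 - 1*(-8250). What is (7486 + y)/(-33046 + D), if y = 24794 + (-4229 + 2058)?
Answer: -30109/36390 ≈ -0.82740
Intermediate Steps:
y = 22623 (y = 24794 - 2171 = 22623)
D = -3344 (D = -11594 + 8250 = -3344)
(7486 + y)/(-33046 + D) = (7486 + 22623)/(-33046 - 3344) = 30109/(-36390) = 30109*(-1/36390) = -30109/36390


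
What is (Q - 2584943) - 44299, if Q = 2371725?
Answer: -257517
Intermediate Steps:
(Q - 2584943) - 44299 = (2371725 - 2584943) - 44299 = -213218 - 44299 = -257517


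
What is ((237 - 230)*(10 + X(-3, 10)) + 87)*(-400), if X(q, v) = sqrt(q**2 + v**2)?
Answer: -62800 - 2800*sqrt(109) ≈ -92033.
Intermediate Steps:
((237 - 230)*(10 + X(-3, 10)) + 87)*(-400) = ((237 - 230)*(10 + sqrt((-3)**2 + 10**2)) + 87)*(-400) = (7*(10 + sqrt(9 + 100)) + 87)*(-400) = (7*(10 + sqrt(109)) + 87)*(-400) = ((70 + 7*sqrt(109)) + 87)*(-400) = (157 + 7*sqrt(109))*(-400) = -62800 - 2800*sqrt(109)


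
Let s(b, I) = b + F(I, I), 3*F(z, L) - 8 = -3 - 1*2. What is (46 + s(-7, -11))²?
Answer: 1600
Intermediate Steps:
F(z, L) = 1 (F(z, L) = 8/3 + (-3 - 1*2)/3 = 8/3 + (-3 - 2)/3 = 8/3 + (⅓)*(-5) = 8/3 - 5/3 = 1)
s(b, I) = 1 + b (s(b, I) = b + 1 = 1 + b)
(46 + s(-7, -11))² = (46 + (1 - 7))² = (46 - 6)² = 40² = 1600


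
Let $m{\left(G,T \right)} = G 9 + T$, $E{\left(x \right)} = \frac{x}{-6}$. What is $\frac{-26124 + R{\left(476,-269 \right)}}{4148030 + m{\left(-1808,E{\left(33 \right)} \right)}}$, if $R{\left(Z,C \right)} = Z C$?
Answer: $- \frac{308336}{8263505} \approx -0.037313$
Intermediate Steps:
$E{\left(x \right)} = - \frac{x}{6}$ ($E{\left(x \right)} = x \left(- \frac{1}{6}\right) = - \frac{x}{6}$)
$m{\left(G,T \right)} = T + 9 G$ ($m{\left(G,T \right)} = 9 G + T = T + 9 G$)
$R{\left(Z,C \right)} = C Z$
$\frac{-26124 + R{\left(476,-269 \right)}}{4148030 + m{\left(-1808,E{\left(33 \right)} \right)}} = \frac{-26124 - 128044}{4148030 + \left(\left(- \frac{1}{6}\right) 33 + 9 \left(-1808\right)\right)} = \frac{-26124 - 128044}{4148030 - \frac{32555}{2}} = - \frac{154168}{4148030 - \frac{32555}{2}} = - \frac{154168}{\frac{8263505}{2}} = \left(-154168\right) \frac{2}{8263505} = - \frac{308336}{8263505}$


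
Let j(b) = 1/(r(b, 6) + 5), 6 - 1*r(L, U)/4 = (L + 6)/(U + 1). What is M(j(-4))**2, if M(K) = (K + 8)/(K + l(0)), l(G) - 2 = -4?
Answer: 2455489/146689 ≈ 16.739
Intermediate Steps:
r(L, U) = 24 - 4*(6 + L)/(1 + U) (r(L, U) = 24 - 4*(L + 6)/(U + 1) = 24 - 4*(6 + L)/(1 + U))
l(G) = -2 (l(G) = 2 - 4 = -2)
j(b) = 1/(179/7 - 4*b/7) (j(b) = 1/(4*(-b + 6*6)/(1 + 6) + 5) = 1/(4*(-b + 36)/7 + 5) = 1/(4*(1/7)*(36 - b) + 5) = 1/((144/7 - 4*b/7) + 5) = 1/(179/7 - 4*b/7))
M(K) = (8 + K)/(-2 + K) (M(K) = (K + 8)/(K - 2) = (8 + K)/(-2 + K))
M(j(-4))**2 = ((8 - 7/(-179 + 4*(-4)))/(-2 - 7/(-179 + 4*(-4))))**2 = ((8 - 7/(-179 - 16))/(-2 - 7/(-179 - 16)))**2 = ((8 - 7/(-195))/(-2 - 7/(-195)))**2 = ((8 - 7*(-1/195))/(-2 - 7*(-1/195)))**2 = ((8 + 7/195)/(-2 + 7/195))**2 = ((1567/195)/(-383/195))**2 = (-195/383*1567/195)**2 = (-1567/383)**2 = 2455489/146689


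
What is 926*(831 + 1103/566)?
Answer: 218280887/283 ≈ 7.7131e+5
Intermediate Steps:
926*(831 + 1103/566) = 926*(471449/566) = 218280887/283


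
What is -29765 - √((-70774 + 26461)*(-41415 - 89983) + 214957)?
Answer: -29765 - √5822854531 ≈ -1.0607e+5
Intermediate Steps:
-29765 - √((-70774 + 26461)*(-41415 - 89983) + 214957) = -29765 - √(-44313*(-131398) + 214957) = -29765 - √(5822639574 + 214957) = -29765 - √5822854531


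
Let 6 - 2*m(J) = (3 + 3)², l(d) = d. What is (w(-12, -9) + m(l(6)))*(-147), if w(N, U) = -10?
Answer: 3675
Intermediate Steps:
m(J) = -15 (m(J) = 3 - (3 + 3)²/2 = 3 - ½*6² = 3 - ½*36 = 3 - 18 = -15)
(w(-12, -9) + m(l(6)))*(-147) = (-10 - 15)*(-147) = -25*(-147) = 3675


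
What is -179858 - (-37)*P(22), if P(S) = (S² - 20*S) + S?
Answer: -177416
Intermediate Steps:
P(S) = S² - 19*S
-179858 - (-37)*P(22) = -179858 - (-37)*22*(-19 + 22) = -179858 - (-37)*22*3 = -179858 - (-37)*66 = -179858 - 1*(-2442) = -179858 + 2442 = -177416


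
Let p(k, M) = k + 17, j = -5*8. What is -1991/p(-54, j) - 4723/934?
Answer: 1684843/34558 ≈ 48.754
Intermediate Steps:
j = -40
p(k, M) = 17 + k
-1991/p(-54, j) - 4723/934 = -1991/(17 - 54) - 4723/934 = -1991/(-37) - 4723*1/934 = -1991*(-1/37) - 4723/934 = 1991/37 - 4723/934 = 1684843/34558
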